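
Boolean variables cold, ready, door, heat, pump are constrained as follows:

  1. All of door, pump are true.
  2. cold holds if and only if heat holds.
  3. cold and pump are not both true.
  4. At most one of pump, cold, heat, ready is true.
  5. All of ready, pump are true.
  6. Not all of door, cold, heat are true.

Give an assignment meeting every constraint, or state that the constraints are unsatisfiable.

The formula is unsatisfiable.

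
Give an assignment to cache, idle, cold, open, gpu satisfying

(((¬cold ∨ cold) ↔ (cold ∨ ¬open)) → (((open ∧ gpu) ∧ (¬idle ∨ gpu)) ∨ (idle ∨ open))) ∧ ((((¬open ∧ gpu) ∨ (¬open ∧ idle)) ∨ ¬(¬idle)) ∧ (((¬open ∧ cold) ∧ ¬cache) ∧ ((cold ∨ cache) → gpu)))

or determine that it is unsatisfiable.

cache = False, idle = True, cold = True, open = False, gpu = True

  ((¬cold ∨ cold) ↔ (cold ∨ ¬open)) → (((open ∧ gpu) ∧ (¬idle ∨ gpu)) ∨ (idle ∨ open)) = True
    (¬cold ∨ cold) ↔ (cold ∨ ¬open) = True
      ¬cold ∨ cold = True
        ¬cold = False
      cold ∨ ¬open = True
        ¬open = True
    ((open ∧ gpu) ∧ (¬idle ∨ gpu)) ∨ (idle ∨ open) = True
      (open ∧ gpu) ∧ (¬idle ∨ gpu) = False
        open ∧ gpu = False
        ¬idle ∨ gpu = True
          ¬idle = False
      idle ∨ open = True
  (((¬open ∧ gpu) ∨ (¬open ∧ idle)) ∨ ¬(¬idle)) ∧ (((¬open ∧ cold) ∧ ¬cache) ∧ ((cold ∨ cache) → gpu)) = True
    ((¬open ∧ gpu) ∨ (¬open ∧ idle)) ∨ ¬(¬idle) = True
      (¬open ∧ gpu) ∨ (¬open ∧ idle) = True
        ¬open ∧ gpu = True
          ¬open = True
        ¬open ∧ idle = True
          ¬open = True
      ¬(¬idle) = True
        ¬idle = False
    ((¬open ∧ cold) ∧ ¬cache) ∧ ((cold ∨ cache) → gpu) = True
      (¬open ∧ cold) ∧ ¬cache = True
        ¬open ∧ cold = True
          ¬open = True
        ¬cache = True
      (cold ∨ cache) → gpu = True
        cold ∨ cache = True
Both conjuncts True, so the formula holds.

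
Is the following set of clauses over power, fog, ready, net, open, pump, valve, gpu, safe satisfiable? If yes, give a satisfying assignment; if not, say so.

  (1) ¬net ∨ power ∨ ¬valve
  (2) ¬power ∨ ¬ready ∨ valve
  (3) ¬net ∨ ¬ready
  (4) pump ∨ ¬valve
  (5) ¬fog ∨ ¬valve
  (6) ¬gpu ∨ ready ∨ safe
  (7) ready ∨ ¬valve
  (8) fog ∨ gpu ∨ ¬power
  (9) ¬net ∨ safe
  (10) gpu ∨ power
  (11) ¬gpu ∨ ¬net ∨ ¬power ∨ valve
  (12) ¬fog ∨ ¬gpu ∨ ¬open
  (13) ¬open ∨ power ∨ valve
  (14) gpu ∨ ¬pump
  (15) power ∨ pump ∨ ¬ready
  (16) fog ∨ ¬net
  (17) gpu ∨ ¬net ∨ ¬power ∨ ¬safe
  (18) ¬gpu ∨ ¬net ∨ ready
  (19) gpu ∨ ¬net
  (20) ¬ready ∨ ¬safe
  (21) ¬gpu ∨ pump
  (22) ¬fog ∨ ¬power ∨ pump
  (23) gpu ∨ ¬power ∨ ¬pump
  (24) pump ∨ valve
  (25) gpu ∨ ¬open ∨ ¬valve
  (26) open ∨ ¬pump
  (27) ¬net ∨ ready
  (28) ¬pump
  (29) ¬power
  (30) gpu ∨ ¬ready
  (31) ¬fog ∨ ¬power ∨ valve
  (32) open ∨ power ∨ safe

No satisfying assignment exists.

Case pump = True:
  Clause (¬pump) is falsified — contradiction.
Case pump = False:
  (pump ∨ ¬valve) forces valve = False.
  Clause (pump ∨ valve) is falsified — contradiction.
Both cases fail, so the formula is unsatisfiable.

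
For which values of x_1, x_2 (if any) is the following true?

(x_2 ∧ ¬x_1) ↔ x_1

x_1: False, x_2: False

  (x_2 ∧ ¬x_1) ↔ x_1 = True
    x_2 ∧ ¬x_1 = False
      ¬x_1 = True
The formula evaluates to True.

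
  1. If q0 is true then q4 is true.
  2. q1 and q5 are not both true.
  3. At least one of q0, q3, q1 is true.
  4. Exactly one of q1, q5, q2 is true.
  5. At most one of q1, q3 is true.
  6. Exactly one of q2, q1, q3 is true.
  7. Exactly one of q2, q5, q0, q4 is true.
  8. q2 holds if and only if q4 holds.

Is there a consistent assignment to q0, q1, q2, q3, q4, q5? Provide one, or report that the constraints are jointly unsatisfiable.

q0 = False; q1 = False; q2 = False; q3 = True; q4 = False; q5 = True

  (1) q0=F ⇒ q4: vacuous ✓
  (2) q1=F, q5=T — not both ✓
  (3) {q0, q3, q1}: 1 true — at least one ✓
  (4) {q1, q5, q2}: 1 true — exactly one ✓
  (5) {q1, q3}: 1 true — at most one ✓
  (6) {q2, q1, q3}: 1 true — exactly one ✓
  (7) {q2, q5, q0, q4}: 1 true — exactly one ✓
  (8) q2=F, q4=F — same ✓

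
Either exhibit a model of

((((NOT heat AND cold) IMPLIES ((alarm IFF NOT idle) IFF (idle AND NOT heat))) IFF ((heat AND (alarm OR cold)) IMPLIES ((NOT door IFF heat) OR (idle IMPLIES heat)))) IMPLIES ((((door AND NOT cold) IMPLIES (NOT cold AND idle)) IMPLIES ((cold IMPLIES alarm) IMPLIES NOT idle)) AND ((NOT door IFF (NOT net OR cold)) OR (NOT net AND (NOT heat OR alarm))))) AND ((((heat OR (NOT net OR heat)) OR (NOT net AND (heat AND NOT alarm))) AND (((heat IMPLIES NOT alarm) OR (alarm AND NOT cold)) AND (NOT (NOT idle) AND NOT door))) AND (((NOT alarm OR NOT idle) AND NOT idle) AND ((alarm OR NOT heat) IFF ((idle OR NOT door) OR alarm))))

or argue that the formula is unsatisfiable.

The formula is unsatisfiable.

Case idle = True: the conjunct NOT idle is False.
Case idle = False: the conjunct NOT (NOT idle) becomes NOT (NOT False) = False.
Both cases fail — unsatisfiable.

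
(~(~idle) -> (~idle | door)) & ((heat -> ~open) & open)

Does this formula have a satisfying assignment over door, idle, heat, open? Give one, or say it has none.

door = False, idle = False, heat = False, open = True

  ~(~idle) -> (~idle | door) = True
    ~(~idle) = False
      ~idle = True
    ~idle | door = True
      ~idle = True
  (heat -> ~open) & open = True
    heat -> ~open = True
      ~open = False
Both conjuncts True, so the formula holds.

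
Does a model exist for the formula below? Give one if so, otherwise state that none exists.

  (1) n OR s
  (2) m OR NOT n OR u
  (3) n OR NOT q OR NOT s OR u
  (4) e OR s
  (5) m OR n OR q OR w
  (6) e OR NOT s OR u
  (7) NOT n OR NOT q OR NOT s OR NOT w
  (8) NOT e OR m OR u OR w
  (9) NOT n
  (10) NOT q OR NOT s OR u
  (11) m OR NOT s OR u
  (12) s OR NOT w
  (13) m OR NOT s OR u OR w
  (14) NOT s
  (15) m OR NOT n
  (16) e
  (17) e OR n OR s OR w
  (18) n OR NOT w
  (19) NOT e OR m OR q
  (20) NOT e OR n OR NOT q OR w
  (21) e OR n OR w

UNSATISFIABLE

Case s = True:
  Clause (NOT s) is falsified — contradiction.
Case s = False:
  (n OR s) forces n = True.
  Clause (NOT n) is falsified — contradiction.
Both cases fail, so the formula is unsatisfiable.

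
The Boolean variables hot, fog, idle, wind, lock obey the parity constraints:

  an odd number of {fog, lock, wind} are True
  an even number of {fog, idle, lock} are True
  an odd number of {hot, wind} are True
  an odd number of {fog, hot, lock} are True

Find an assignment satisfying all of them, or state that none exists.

Adding constraints 1, 3, 4 mod 2: every variable appears an even number of times on the left, so the left side is 0.
But the right sides sum to 1 (mod 2). 0 ≠ 1 — the system is inconsistent.

UNSATISFIABLE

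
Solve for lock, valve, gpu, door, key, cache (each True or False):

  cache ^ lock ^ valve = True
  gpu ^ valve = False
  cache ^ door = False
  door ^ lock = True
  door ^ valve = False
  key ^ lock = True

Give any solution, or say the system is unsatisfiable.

lock = True, valve = False, gpu = False, door = False, key = False, cache = False

cache ^ lock ^ valve = F ^ T ^ F = True ✓
gpu ^ valve = F ^ F = False ✓
cache ^ door = F ^ F = False ✓
door ^ lock = F ^ T = True ✓
door ^ valve = F ^ F = False ✓
key ^ lock = F ^ T = True ✓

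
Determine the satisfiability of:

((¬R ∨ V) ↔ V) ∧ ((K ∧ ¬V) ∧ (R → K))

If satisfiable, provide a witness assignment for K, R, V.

K = True, R = True, V = False

  (¬R ∨ V) ↔ V = True
    ¬R ∨ V = False
      ¬R = False
  (K ∧ ¬V) ∧ (R → K) = True
    K ∧ ¬V = True
      ¬V = True
    R → K = True
Both conjuncts True, so the formula holds.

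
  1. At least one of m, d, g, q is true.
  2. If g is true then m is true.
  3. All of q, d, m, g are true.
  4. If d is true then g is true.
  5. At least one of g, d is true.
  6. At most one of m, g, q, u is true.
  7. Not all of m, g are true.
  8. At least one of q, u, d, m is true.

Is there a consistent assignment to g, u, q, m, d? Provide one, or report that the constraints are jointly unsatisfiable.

Case m = True:
  (3) forces q = True.
  Constraint (6) is violated (m=T, q=T) — contradiction.
Case m = False:
  Constraint (3) is violated (m=F) — contradiction.
Both cases fail — unsatisfiable.

Unsatisfiable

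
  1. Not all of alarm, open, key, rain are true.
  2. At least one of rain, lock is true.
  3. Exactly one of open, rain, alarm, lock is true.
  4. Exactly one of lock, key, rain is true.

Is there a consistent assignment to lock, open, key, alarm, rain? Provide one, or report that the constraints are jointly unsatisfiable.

lock = True, open = False, key = False, alarm = False, rain = False

  (1) {alarm, open, key, rain}: 0/4 true — not all ✓
  (2) {rain, lock}: 1 true — at least one ✓
  (3) {open, rain, alarm, lock}: 1 true — exactly one ✓
  (4) {lock, key, rain}: 1 true — exactly one ✓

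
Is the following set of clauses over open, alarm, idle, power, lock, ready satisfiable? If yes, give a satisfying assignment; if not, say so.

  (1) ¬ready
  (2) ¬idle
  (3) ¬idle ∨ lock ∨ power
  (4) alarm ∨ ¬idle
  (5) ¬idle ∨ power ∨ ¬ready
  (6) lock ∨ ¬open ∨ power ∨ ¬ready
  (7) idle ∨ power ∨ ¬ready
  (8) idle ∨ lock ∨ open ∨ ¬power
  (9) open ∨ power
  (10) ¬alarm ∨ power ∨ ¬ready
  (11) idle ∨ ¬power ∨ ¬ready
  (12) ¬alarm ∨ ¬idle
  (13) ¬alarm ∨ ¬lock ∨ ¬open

Unit clause (¬ready) forces ready = False.
Unit clause (¬idle) forces idle = False.
Set open = True.
Set alarm = False.
Set power = False.
Set lock = True.
All clauses satisfied.

open = True, alarm = False, idle = False, power = False, lock = True, ready = False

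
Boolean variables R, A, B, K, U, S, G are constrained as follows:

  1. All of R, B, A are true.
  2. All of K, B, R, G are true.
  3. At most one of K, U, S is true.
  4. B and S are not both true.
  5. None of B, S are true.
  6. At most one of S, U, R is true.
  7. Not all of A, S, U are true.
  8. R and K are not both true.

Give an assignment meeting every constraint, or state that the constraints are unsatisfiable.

No satisfying assignment exists.

Case B = True:
  Constraint (5) is violated (B=T) — contradiction.
Case B = False:
  Constraint (1) is violated (B=F) — contradiction.
Both cases fail — unsatisfiable.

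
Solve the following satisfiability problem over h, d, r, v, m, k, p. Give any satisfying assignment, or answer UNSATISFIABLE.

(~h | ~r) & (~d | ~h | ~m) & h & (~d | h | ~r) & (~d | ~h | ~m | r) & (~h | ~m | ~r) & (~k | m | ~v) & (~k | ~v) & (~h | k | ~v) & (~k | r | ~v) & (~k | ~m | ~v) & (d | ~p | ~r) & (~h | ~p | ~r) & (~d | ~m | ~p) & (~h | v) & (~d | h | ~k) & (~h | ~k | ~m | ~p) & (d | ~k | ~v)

No satisfying assignment exists.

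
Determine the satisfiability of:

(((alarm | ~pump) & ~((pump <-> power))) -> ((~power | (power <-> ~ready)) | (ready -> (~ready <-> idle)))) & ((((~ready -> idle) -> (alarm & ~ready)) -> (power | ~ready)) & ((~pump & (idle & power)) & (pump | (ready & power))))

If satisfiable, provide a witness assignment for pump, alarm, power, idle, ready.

Case power = True: the formula simplifies to (((alarm | ~pump) & ~pump) -> (~ready | (ready -> (~ready <-> idle)))) & ((~pump & idle) & (pump | ready)).
  pump = True: the conjunct ~pump is False.
  pump = False: simplifies to (~ready | (ready -> (~ready <-> idle))) & (idle & ready).
    ready = True: simplifies to ~idle & idle.
      idle = True: the conjunct ~idle is False.
      idle = False: the conjunct idle is False.
    ready = False: the conjunct ready is False.
Case power = False: the conjunct power is False.
Both cases fail — unsatisfiable.

Unsatisfiable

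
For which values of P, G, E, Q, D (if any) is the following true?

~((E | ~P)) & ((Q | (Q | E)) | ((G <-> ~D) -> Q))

P = True, G = True, E = False, Q = True, D = True

  ~((E | ~P)) = True
    E | ~P = False
      ~P = False
  (Q | (Q | E)) | ((G <-> ~D) -> Q) = True
    Q | (Q | E) = True
      Q | E = True
    (G <-> ~D) -> Q = True
      G <-> ~D = False
        ~D = False
Both conjuncts True, so the formula holds.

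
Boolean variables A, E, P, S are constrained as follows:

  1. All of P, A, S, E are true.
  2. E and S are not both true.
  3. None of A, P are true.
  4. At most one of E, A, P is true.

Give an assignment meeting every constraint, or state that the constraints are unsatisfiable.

UNSATISFIABLE

Case A = True:
  Constraint (3) is violated (A=T) — contradiction.
Case A = False:
  Constraint (1) is violated (A=F) — contradiction.
Both cases fail — unsatisfiable.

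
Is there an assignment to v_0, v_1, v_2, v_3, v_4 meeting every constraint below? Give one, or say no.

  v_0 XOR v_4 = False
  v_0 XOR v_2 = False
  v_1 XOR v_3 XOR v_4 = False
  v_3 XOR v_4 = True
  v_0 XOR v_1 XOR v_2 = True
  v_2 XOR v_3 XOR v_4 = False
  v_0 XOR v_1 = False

v_0 = True; v_1 = True; v_2 = True; v_3 = False; v_4 = True

v_0 XOR v_4 = T XOR T = False ✓
v_0 XOR v_2 = T XOR T = False ✓
v_1 XOR v_3 XOR v_4 = T XOR F XOR T = False ✓
v_3 XOR v_4 = F XOR T = True ✓
v_0 XOR v_1 XOR v_2 = T XOR T XOR T = True ✓
v_2 XOR v_3 XOR v_4 = T XOR F XOR T = False ✓
v_0 XOR v_1 = T XOR T = False ✓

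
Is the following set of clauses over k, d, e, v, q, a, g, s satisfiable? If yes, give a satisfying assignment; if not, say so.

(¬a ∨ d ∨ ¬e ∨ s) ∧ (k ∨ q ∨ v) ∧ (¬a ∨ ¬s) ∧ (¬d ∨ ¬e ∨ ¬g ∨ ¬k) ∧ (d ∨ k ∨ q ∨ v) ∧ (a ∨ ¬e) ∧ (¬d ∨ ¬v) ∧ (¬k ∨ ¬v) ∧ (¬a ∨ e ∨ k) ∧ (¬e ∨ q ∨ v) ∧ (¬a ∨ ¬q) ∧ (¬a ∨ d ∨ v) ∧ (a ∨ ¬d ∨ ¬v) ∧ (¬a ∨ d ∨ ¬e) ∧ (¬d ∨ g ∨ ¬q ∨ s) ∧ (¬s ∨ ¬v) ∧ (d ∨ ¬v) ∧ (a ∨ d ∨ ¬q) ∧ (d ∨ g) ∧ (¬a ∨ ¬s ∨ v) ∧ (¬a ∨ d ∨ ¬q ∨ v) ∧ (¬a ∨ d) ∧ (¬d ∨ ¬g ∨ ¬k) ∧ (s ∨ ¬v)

k = False; d = True; e = False; v = False; q = True; a = False; g = True; s = False

Set k = False.
Set d = True.
  then (¬d ∨ ¬v) forces v = False.
  then (k ∨ q ∨ v) forces q = True.
  then (¬a ∨ ¬q) forces a = False.
  then (a ∨ ¬e) forces e = False.
Set g = True.
Set s = False.
All clauses satisfied.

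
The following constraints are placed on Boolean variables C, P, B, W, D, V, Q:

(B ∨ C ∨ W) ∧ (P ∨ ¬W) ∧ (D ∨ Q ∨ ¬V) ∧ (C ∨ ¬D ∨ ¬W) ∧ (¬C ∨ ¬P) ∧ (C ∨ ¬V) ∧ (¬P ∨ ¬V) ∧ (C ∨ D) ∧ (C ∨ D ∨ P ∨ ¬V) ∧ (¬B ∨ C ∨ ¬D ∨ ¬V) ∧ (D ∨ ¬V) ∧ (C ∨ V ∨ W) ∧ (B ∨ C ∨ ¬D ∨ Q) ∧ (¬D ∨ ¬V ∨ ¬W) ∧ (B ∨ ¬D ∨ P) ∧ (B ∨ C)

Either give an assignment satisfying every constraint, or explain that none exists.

C: True, P: False, B: True, W: False, D: True, V: False, Q: False

Try C = False:
  (C ∨ ¬V) forces V = False.
  (C ∨ D) forces D = True.
  (C ∨ ¬D ∨ ¬W) forces W = False.
  clause (C ∨ V ∨ W) is falsified — backtrack.
So C = True.
  then (¬C ∨ ¬P) forces P = False.
  then (P ∨ ¬W) forces W = False.
Set B = True.
Set D = True.
Set V = False.
Set Q = False.
All clauses satisfied.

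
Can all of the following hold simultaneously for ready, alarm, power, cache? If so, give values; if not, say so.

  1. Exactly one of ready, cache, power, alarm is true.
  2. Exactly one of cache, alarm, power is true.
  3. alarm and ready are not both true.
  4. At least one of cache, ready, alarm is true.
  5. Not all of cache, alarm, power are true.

ready=F; alarm=F; power=F; cache=T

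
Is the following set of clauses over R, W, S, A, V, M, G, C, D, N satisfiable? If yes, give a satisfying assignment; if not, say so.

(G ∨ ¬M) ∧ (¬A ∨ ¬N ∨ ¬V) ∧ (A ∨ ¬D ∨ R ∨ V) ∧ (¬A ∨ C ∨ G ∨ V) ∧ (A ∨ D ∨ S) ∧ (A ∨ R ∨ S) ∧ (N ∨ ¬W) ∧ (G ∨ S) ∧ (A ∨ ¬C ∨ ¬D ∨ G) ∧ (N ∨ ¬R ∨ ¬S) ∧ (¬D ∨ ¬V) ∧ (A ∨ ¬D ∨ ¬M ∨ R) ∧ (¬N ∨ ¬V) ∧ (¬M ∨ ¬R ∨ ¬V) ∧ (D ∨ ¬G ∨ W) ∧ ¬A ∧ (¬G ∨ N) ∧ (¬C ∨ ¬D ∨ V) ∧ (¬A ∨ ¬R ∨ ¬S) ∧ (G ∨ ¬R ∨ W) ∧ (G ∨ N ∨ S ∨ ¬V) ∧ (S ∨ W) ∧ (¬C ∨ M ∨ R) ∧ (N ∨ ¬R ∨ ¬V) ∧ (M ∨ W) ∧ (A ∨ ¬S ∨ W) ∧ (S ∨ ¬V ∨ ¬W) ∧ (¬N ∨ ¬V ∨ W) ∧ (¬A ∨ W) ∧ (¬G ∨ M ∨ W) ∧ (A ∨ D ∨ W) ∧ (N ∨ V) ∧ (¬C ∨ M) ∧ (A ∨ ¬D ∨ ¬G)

Unit clause (¬A) forces A = False.
Set R = True.
Try W = False:
  (G ∨ ¬R ∨ W) forces G = True.
  (D ∨ ¬G ∨ W) forces D = True.
  clause (A ∨ ¬D ∨ ¬G) is falsified — backtrack.
So W = True.
  then (N ∨ ¬W) forces N = True.
  then (¬N ∨ ¬V) forces V = False.
Try S = False:
  (A ∨ D ∨ S) forces D = True.
  (G ∨ S) forces G = True.
  clause (A ∨ ¬D ∨ ¬G) is falsified — backtrack.
So S = True.
Set M = False.
  then (¬C ∨ M) forces C = False.
Set G = False.
Set D = True.
All clauses satisfied.

R = True; W = True; S = True; A = False; V = False; M = False; G = False; C = False; D = True; N = True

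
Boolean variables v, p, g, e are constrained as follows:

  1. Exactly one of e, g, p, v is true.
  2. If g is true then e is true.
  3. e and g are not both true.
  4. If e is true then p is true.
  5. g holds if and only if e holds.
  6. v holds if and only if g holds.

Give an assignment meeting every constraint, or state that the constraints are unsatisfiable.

v = False, p = True, g = False, e = False

  (1) {e, g, p, v}: 1 true — exactly one ✓
  (2) g=F ⇒ e: vacuous ✓
  (3) e=F, g=F — not both ✓
  (4) e=F ⇒ p: vacuous ✓
  (5) g=F, e=F — same ✓
  (6) v=F, g=F — same ✓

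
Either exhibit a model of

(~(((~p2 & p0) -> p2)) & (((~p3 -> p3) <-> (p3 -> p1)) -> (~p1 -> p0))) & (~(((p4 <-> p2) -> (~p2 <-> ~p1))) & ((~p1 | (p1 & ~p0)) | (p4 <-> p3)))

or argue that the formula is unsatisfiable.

p0: True; p1: True; p2: False; p3: False; p4: False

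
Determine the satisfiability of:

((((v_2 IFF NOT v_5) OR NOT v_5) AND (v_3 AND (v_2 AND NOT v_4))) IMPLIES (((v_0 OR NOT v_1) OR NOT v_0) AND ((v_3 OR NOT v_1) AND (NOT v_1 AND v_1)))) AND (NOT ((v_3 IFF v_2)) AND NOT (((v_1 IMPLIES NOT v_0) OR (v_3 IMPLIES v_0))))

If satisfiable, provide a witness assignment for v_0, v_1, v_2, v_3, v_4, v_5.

The conjunct NOT (((v_1 IMPLIES NOT v_0) OR (v_3 IMPLIES v_0))) is unsatisfiable on its own:
  v_0=F, v_1=F, v_3=F: evaluates to False.
  v_0=F, v_1=F, v_3=T: evaluates to False.
  v_0=F, v_1=T, v_3=F: evaluates to False.
  v_0=F, v_1=T, v_3=T: evaluates to False.
  v_0=T, v_1=F, v_3=F: evaluates to False.
  v_0=T, v_1=F, v_3=T: evaluates to False.
  v_0=T, v_1=T, v_3=F: evaluates to False.
  v_0=T, v_1=T, v_3=T: evaluates to False.
So the whole conjunction is unsatisfiable.

The formula is unsatisfiable.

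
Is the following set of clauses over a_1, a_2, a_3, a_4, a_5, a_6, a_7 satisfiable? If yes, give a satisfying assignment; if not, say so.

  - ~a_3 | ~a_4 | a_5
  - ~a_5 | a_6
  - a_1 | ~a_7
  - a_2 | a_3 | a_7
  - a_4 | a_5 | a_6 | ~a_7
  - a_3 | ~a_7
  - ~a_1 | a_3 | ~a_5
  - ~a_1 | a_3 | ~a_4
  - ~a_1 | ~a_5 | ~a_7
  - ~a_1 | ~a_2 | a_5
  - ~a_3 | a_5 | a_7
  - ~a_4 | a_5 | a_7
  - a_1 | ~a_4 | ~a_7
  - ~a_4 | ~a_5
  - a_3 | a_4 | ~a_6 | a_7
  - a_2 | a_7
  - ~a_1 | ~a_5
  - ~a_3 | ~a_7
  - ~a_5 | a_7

Try a_1 = True:
  (~a_1 | ~a_5) forces a_5 = False.
  (~a_1 | ~a_2 | a_5) forces a_2 = False.
  (a_2 | a_7) forces a_7 = True.
  (a_3 | ~a_7) forces a_3 = True.
  clause (~a_3 | ~a_7) is falsified — backtrack.
So a_1 = False.
  then (a_1 | ~a_7) forces a_7 = False.
  then (a_2 | a_7) forces a_2 = True.
  then (~a_5 | a_7) forces a_5 = False.
  then (~a_3 | a_5 | a_7) forces a_3 = False.
  then (~a_4 | a_5 | a_7) forces a_4 = False.
  then (a_3 | a_4 | ~a_6 | a_7) forces a_6 = False.
All clauses satisfied.

a_1 = False, a_2 = True, a_3 = False, a_4 = False, a_5 = False, a_6 = False, a_7 = False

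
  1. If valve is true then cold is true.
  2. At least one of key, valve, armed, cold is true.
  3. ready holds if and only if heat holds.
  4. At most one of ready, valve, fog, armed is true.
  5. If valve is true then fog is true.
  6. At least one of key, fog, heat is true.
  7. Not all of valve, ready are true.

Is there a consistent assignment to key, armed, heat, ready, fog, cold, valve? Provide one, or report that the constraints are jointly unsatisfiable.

key = True; armed = False; heat = False; ready = False; fog = True; cold = True; valve = False

  (1) valve=F ⇒ cold: vacuous ✓
  (2) {key, valve, armed, cold}: 2 true — at least one ✓
  (3) ready=F, heat=F — same ✓
  (4) {ready, valve, fog, armed}: 1 true — at most one ✓
  (5) valve=F ⇒ fog: vacuous ✓
  (6) {key, fog, heat}: 2 true — at least one ✓
  (7) {valve, ready}: 0/2 true — not all ✓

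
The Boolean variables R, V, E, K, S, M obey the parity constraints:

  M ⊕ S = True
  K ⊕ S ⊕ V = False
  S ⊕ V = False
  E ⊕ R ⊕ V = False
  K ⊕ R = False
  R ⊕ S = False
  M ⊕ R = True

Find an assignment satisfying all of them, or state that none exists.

R: False, V: False, E: False, K: False, S: False, M: True

M ⊕ S = T ⊕ F = True ✓
K ⊕ S ⊕ V = F ⊕ F ⊕ F = False ✓
S ⊕ V = F ⊕ F = False ✓
E ⊕ R ⊕ V = F ⊕ F ⊕ F = False ✓
K ⊕ R = F ⊕ F = False ✓
R ⊕ S = F ⊕ F = False ✓
M ⊕ R = T ⊕ F = True ✓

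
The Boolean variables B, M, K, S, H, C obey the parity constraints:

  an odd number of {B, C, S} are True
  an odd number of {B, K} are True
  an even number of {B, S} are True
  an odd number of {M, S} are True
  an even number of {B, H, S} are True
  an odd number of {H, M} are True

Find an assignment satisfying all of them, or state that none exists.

B = False; M = True; K = True; S = False; H = False; C = True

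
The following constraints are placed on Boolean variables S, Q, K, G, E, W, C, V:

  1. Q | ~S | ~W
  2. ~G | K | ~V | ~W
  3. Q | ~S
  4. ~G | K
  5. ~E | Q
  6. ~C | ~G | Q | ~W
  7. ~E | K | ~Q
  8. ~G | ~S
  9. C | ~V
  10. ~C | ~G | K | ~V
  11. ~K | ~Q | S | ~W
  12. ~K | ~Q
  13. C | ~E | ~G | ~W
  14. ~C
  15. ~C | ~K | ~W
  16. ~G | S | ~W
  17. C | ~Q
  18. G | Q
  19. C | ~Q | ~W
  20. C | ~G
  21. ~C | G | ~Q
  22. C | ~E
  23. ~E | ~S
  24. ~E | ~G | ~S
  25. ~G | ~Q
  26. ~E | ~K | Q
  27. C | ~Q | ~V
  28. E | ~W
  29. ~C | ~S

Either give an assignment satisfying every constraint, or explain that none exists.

Case C = True:
  Clause (~C) is falsified — contradiction.
Case C = False:
  (C | ~V) forces V = False.
  (C | ~Q) forces Q = False.
  (Q | ~S) forces S = False.
  (~E | Q) forces E = False.
  (G | Q) forces G = True.
  Clause (C | ~G) is falsified — contradiction.
Both cases fail, so the formula is unsatisfiable.

UNSATISFIABLE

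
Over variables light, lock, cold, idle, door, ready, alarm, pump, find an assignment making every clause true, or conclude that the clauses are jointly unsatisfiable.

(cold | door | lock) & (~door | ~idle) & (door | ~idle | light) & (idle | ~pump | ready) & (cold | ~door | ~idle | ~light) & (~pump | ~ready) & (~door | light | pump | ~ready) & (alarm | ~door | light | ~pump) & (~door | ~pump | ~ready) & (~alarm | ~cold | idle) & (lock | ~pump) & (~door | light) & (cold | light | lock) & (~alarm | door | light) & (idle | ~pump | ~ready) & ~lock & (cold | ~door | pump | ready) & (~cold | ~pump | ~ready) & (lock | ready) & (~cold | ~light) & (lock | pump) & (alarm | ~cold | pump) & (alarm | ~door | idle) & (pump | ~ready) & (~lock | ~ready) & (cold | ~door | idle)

Unsatisfiable — no assignment works.

Case lock = True:
  Clause (~lock) is falsified — contradiction.
Case lock = False:
  (lock | ~pump) forces pump = False.
  Clause (lock | pump) is falsified — contradiction.
Both cases fail, so the formula is unsatisfiable.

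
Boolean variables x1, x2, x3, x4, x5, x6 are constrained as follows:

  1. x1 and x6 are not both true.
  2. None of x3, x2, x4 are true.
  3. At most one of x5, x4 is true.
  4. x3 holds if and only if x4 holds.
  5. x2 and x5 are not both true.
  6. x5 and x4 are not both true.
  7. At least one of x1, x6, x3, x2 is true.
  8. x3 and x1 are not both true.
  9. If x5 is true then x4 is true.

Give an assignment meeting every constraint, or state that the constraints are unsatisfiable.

x1 = True, x2 = False, x3 = False, x4 = False, x5 = False, x6 = False

  (1) x1=T, x6=F — not both ✓
  (2) {x3, x2, x4}: 0 true — none ✓
  (3) {x5, x4}: 0 true — at most one ✓
  (4) x3=F, x4=F — same ✓
  (5) x2=F, x5=F — not both ✓
  (6) x5=F, x4=F — not both ✓
  (7) {x1, x6, x3, x2}: 1 true — at least one ✓
  (8) x3=F, x1=T — not both ✓
  (9) x5=F ⇒ x4: vacuous ✓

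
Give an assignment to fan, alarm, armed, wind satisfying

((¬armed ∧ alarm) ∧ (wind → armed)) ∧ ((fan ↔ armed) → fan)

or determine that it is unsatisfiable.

fan = True; alarm = True; armed = False; wind = False

  (¬armed ∧ alarm) ∧ (wind → armed) = True
    ¬armed ∧ alarm = True
      ¬armed = True
    wind → armed = True
  (fan ↔ armed) → fan = True
    fan ↔ armed = False
Both conjuncts True, so the formula holds.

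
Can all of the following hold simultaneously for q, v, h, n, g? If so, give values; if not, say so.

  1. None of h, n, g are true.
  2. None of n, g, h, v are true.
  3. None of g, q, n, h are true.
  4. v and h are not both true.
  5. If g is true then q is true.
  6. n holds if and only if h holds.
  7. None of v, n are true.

q = False, v = False, h = False, n = False, g = False

  (1) {h, n, g}: 0 true — none ✓
  (2) {n, g, h, v}: 0 true — none ✓
  (3) {g, q, n, h}: 0 true — none ✓
  (4) v=F, h=F — not both ✓
  (5) g=F ⇒ q: vacuous ✓
  (6) n=F, h=F — same ✓
  (7) {v, n}: 0 true — none ✓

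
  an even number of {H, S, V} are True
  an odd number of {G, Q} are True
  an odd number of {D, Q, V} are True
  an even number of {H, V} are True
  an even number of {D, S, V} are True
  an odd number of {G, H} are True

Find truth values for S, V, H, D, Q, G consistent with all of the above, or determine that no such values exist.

S = False, V = True, H = True, D = True, Q = True, G = False

{H, S, V}: 2 true → even ✓
{G, Q}: 1 true → odd ✓
{D, Q, V}: 3 true → odd ✓
{H, V}: 2 true → even ✓
{D, S, V}: 2 true → even ✓
{G, H}: 1 true → odd ✓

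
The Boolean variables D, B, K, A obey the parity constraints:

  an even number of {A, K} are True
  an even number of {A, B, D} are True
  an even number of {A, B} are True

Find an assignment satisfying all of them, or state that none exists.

D=F; B=T; K=T; A=T

{A, K}: 2 true → even ✓
{A, B, D}: 2 true → even ✓
{A, B}: 2 true → even ✓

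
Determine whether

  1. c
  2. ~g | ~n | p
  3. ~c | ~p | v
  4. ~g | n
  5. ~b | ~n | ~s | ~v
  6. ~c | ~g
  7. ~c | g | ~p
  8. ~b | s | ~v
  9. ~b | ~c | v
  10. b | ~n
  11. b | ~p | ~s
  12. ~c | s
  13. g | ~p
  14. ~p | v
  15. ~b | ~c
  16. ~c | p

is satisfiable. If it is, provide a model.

Unsatisfiable — no assignment works.

Case c = True:
  (~c | ~g) forces g = False.
  (~c | g | ~p) forces p = False.
  Clause (~c | p) is falsified — contradiction.
Case c = False:
  Clause (c) is falsified — contradiction.
Both cases fail, so the formula is unsatisfiable.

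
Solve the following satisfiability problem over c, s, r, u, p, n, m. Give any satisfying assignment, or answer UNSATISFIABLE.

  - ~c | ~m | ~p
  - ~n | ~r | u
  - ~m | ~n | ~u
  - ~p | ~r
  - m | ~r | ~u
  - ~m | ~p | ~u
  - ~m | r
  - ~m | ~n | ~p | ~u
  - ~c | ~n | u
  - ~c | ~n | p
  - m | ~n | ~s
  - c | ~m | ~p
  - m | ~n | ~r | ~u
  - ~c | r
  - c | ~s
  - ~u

Unit clause (~u) forces u = False.
Set c = False.
  then (c | ~s) forces s = False.
Set r = True.
  then (~n | ~r | u) forces n = False.
  then (~p | ~r) forces p = False.
Set m = True.
All clauses satisfied.

c = False, s = False, r = True, u = False, p = False, n = False, m = True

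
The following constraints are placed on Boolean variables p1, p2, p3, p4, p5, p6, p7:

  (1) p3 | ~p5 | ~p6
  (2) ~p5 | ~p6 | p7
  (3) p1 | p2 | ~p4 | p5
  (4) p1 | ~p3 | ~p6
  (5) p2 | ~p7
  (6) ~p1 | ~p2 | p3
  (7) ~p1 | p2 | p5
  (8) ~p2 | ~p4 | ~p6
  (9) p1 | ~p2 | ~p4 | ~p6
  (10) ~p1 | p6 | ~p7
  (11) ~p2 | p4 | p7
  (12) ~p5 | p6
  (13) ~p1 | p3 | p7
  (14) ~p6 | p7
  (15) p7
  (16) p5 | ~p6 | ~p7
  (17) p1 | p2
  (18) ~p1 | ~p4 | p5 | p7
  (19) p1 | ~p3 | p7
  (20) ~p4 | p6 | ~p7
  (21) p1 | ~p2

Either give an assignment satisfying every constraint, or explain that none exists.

p1 = True; p2 = True; p3 = True; p4 = False; p5 = True; p6 = True; p7 = True

Unit clause (p7) forces p7 = True.
In (p2 | ~p7) only p2 is left, so p2 = True.
In (p1 | ~p2) only p1 is left, so p1 = True.
In (~p1 | ~p2 | p3) only p3 is left, so p3 = True.
In (~p1 | p6 | ~p7) only p6 is left, so p6 = True.
In (p5 | ~p6 | ~p7) only p5 is left, so p5 = True.
In (~p2 | ~p4 | ~p6) only ~p4 is left, so p4 = False.
All clauses satisfied.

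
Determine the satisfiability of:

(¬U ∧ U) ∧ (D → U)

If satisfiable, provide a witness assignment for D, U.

UNSATISFIABLE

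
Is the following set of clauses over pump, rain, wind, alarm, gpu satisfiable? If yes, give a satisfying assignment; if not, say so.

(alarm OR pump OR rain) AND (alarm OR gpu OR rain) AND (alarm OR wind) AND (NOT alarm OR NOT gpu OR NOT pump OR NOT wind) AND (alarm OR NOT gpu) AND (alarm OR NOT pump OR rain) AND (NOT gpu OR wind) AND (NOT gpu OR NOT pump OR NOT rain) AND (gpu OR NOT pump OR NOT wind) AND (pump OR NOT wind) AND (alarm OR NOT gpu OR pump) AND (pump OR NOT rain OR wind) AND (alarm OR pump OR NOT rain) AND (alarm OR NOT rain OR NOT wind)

pump = True, rain = True, wind = False, alarm = True, gpu = False

Set pump = True.
Set rain = True.
  then (NOT gpu OR NOT pump OR NOT rain) forces gpu = False.
  then (gpu OR NOT pump OR NOT wind) forces wind = False.
  then (alarm OR wind) forces alarm = True.
All clauses satisfied.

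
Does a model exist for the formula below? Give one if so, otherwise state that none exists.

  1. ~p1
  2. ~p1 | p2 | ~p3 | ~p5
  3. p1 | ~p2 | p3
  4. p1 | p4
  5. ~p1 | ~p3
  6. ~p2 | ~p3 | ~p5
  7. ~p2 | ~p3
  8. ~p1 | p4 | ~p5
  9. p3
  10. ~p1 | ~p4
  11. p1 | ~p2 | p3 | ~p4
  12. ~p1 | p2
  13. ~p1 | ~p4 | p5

Unit clause (~p1) forces p1 = False.
In (p1 | p4) only p4 is left, so p4 = True.
Unit clause (p3) forces p3 = True.
In (~p2 | ~p3) only ~p2 is left, so p2 = False.
Set p5 = True.
All clauses satisfied.

p1: False, p2: False, p3: True, p4: True, p5: True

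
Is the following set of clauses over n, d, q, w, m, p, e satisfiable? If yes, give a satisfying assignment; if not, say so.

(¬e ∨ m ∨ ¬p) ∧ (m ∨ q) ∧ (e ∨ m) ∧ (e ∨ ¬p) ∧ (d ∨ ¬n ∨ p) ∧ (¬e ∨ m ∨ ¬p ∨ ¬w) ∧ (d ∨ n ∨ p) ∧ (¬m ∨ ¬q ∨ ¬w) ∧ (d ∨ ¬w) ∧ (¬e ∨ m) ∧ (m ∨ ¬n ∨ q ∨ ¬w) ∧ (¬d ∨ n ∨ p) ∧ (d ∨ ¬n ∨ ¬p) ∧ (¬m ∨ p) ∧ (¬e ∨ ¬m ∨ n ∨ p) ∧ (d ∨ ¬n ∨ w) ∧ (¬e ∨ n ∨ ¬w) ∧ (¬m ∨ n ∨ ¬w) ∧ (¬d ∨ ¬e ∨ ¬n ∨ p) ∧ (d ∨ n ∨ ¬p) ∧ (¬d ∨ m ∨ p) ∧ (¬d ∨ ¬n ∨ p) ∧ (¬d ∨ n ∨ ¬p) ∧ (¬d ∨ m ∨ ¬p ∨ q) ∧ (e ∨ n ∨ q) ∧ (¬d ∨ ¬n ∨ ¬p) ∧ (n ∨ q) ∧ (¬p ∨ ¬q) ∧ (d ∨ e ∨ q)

Case m = True:
  (¬m ∨ p) forces p = True.
  (e ∨ ¬p) forces e = True.
  (¬p ∨ ¬q) forces q = False.
  (n ∨ q) forces n = True.
  (d ∨ ¬n ∨ ¬p) forces d = True.
  Clause (¬d ∨ ¬n ∨ ¬p) is falsified — contradiction.
Case m = False:
  (m ∨ q) forces q = True.
  (e ∨ m) forces e = True.
  Clause (¬e ∨ m) is falsified — contradiction.
Both cases fail, so the formula is unsatisfiable.

The formula is unsatisfiable.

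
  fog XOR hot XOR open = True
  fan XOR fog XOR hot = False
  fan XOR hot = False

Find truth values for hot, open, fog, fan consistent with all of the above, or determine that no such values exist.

hot: False, open: True, fog: False, fan: False

fog XOR hot XOR open = F XOR F XOR T = True ✓
fan XOR fog XOR hot = F XOR F XOR F = False ✓
fan XOR hot = F XOR F = False ✓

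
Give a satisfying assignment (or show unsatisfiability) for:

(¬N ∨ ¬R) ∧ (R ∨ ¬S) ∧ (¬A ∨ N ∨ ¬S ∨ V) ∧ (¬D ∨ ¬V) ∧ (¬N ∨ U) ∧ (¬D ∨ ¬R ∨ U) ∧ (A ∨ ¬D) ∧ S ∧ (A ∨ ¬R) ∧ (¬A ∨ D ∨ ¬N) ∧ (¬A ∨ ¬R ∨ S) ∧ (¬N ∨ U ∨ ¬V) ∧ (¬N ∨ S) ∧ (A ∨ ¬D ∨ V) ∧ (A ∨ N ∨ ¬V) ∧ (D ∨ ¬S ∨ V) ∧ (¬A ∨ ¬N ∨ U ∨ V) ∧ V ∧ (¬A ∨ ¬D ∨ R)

A = True; S = True; V = True; D = False; N = False; U = False; R = True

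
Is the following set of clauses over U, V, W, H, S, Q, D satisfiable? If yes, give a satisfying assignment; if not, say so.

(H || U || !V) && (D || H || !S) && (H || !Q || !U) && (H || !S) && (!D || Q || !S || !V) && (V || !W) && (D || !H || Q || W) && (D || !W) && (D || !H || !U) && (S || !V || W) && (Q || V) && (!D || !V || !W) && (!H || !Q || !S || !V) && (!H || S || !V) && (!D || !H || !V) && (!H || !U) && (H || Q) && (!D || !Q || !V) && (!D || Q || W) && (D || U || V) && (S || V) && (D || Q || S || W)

U: False, V: False, W: False, H: True, S: True, Q: True, D: True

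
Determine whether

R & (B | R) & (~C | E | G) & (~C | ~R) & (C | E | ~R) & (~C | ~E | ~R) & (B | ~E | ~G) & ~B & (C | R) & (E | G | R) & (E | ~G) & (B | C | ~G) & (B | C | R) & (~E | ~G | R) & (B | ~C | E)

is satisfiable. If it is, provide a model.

R=T, C=F, G=F, E=T, B=F

Unit clause (R) forces R = True.
In (~C | ~R) only ~C is left, so C = False.
In (C | E | ~R) only E is left, so E = True.
Unit clause (~B) forces B = False.
In (B | C | ~G) only ~G is left, so G = False.
All clauses satisfied.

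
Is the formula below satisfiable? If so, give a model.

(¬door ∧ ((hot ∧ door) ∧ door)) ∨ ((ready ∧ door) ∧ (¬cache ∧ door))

cache = False; hot = False; door = True; ready = True

  (¬door ∧ ((hot ∧ door) ∧ door)) ∨ ((ready ∧ door) ∧ (¬cache ∧ door)) = True
    ¬door ∧ ((hot ∧ door) ∧ door) = False
      ¬door = False
      (hot ∧ door) ∧ door = False
        hot ∧ door = False
    (ready ∧ door) ∧ (¬cache ∧ door) = True
      ready ∧ door = True
      ¬cache ∧ door = True
        ¬cache = True
The formula evaluates to True.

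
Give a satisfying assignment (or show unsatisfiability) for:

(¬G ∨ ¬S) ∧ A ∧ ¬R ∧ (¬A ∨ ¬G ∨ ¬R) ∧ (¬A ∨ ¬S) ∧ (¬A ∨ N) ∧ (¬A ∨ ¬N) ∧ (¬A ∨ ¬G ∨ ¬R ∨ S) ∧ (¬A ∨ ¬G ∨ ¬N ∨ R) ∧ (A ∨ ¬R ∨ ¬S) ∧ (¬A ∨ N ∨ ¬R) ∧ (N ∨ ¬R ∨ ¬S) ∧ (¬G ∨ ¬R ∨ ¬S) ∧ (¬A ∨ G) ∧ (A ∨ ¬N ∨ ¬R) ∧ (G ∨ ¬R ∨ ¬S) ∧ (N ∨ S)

Unsatisfiable — no assignment works.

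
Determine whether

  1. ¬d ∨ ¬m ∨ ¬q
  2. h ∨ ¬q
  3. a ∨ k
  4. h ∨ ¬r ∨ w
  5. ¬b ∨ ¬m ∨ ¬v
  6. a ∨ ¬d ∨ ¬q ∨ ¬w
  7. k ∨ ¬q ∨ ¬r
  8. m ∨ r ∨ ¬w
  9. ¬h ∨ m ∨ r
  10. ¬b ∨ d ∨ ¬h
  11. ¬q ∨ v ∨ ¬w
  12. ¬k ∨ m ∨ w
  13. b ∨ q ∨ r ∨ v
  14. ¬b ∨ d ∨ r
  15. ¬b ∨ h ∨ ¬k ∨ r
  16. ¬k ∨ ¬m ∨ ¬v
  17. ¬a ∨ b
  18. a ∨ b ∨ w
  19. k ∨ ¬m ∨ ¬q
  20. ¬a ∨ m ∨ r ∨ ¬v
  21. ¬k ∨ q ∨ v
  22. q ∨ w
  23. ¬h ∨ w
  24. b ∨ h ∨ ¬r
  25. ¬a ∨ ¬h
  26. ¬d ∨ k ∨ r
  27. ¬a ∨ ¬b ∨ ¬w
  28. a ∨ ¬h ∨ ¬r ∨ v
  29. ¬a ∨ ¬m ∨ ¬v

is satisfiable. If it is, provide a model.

w: True; m: False; d: False; r: True; q: False; b: True; v: True; k: True; a: False; h: False

Try w = False:
  (q ∨ w) forces q = True.
  (h ∨ ¬q) forces h = True.
  clause (¬h ∨ w) is falsified — backtrack.
So w = True.
Set m = False.
  then (m ∨ r ∨ ¬w) forces r = True.
Set d = False.
Set q = False.
Set b = True.
  then (¬b ∨ d ∨ ¬h) forces h = False.
  then (¬a ∨ ¬b ∨ ¬w) forces a = False.
  then (a ∨ k) forces k = True.
  then (¬k ∨ q ∨ v) forces v = True.
All clauses satisfied.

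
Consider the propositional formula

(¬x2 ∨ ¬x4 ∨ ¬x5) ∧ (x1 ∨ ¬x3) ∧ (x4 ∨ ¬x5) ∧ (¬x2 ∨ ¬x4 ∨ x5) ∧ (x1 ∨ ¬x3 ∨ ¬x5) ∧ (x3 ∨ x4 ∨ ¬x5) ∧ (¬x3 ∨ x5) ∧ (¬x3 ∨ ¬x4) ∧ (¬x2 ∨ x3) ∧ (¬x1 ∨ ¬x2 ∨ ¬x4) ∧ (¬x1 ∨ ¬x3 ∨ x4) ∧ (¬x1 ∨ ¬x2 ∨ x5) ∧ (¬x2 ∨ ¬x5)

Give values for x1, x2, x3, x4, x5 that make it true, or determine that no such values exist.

Set x1 = True.
Set x2 = False.
Try x3 = True:
  (¬x3 ∨ x5) forces x5 = True.
  (x4 ∨ ¬x5) forces x4 = True.
  clause (¬x3 ∨ ¬x4) is falsified — backtrack.
So x3 = False.
Set x4 = True.
Set x5 = True.
All clauses satisfied.

x1 = True, x2 = False, x3 = False, x4 = True, x5 = True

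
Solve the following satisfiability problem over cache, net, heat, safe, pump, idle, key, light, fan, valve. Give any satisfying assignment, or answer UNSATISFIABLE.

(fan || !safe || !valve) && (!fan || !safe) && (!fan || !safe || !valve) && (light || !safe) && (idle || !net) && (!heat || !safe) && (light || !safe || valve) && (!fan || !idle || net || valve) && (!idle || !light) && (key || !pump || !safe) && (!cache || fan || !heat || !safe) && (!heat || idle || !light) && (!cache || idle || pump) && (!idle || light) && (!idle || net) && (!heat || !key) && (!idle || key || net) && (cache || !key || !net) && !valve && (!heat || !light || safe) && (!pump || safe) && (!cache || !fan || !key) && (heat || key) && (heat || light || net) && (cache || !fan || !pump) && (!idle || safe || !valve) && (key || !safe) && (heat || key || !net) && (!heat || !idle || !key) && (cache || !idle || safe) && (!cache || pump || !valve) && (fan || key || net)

cache = False, net = False, heat = False, safe = True, pump = True, idle = False, key = True, light = True, fan = False, valve = False

Unit clause (!valve) forces valve = False.
Set cache = False.
Try net = True:
  (idle || !net) forces idle = True.
  (!idle || !light) forces light = False.
  clause (!idle || light) is falsified — backtrack.
So net = False.
  then (!idle || net) forces idle = False.
Set heat = False.
  then (heat || key) forces key = True.
  then (heat || light || net) forces light = True.
Set safe = True.
  then (!fan || !safe) forces fan = False.
Set pump = True.
All clauses satisfied.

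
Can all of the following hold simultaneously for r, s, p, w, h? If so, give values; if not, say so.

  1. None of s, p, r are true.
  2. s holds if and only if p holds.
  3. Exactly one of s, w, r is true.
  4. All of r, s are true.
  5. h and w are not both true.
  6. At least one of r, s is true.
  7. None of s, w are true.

Case r = True:
  Constraint (1) is violated (r=T) — contradiction.
Case r = False:
  Constraint (4) is violated (r=F) — contradiction.
Both cases fail — unsatisfiable.

No satisfying assignment exists.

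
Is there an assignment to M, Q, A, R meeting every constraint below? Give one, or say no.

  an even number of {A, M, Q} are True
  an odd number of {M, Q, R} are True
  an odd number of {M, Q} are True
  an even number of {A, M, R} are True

M = True; Q = False; A = True; R = False

{A, M, Q}: 2 true → even ✓
{M, Q, R}: 1 true → odd ✓
{M, Q}: 1 true → odd ✓
{A, M, R}: 2 true → even ✓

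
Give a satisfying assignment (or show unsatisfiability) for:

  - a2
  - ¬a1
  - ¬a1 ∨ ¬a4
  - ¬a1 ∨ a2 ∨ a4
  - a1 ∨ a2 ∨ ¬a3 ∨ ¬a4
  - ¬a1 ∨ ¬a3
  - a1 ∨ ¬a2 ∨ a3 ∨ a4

Unit clause (a2) forces a2 = True.
Unit clause (¬a1) forces a1 = False.
Set a3 = False.
  then (a1 ∨ ¬a2 ∨ a3 ∨ a4) forces a4 = True.
Check each clause:
  (a2): a2 holds.
  (¬a1): ¬a1 holds.
  (¬a1 ∨ ¬a4): ¬a1 holds.
  (¬a1 ∨ a2 ∨ a4): ¬a1 holds.
  (a1 ∨ a2 ∨ ¬a3 ∨ ¬a4): a2 holds.
  (¬a1 ∨ ¬a3): ¬a1 holds.
  (a1 ∨ ¬a2 ∨ a3 ∨ a4): a4 holds.
All clauses satisfied.

a1 = False, a2 = True, a3 = False, a4 = True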